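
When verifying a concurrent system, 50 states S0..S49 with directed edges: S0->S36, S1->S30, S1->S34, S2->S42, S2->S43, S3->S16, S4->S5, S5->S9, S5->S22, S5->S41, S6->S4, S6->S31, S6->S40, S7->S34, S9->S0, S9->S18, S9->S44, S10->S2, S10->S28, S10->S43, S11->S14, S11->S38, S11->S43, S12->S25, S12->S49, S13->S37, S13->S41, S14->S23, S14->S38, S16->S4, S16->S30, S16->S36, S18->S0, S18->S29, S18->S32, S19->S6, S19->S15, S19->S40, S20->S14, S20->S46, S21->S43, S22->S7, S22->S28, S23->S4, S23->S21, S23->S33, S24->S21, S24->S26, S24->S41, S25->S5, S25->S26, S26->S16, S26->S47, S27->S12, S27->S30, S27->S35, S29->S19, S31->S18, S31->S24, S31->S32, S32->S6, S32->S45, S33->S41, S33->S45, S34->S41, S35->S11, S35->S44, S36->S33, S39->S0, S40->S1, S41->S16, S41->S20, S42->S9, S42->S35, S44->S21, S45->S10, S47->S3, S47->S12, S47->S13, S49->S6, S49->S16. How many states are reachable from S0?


BFS from S0:
  layer 0: {S0}
  layer 1: {S36}
  layer 2: {S33}
  layer 3: {S41, S45}
  layer 4: {S10, S16, S20}
  layer 5: {S2, S4, S14, S28, S30, S43, S46}
  layer 6: {S5, S23, S38, S42}
  layer 7: {S9, S21, S22, S35}
  layer 8: {S7, S11, S18, S44}
  layer 9: {S29, S32, S34}
  layer 10: {S6, S19}
  layer 11: {S15, S31, S40}
  layer 12: {S1, S24}
  layer 13: {S26}
  layer 14: {S47}
  layer 15: {S3, S12, S13}
  layer 16: {S25, S37, S49}
Reachable set: {S0, S1, S2, S3, S4, S5, S6, S7, S9, S10, S11, S12, S13, S14, S15, S16, S18, S19, S20, S21, S22, S23, S24, S25, S26, S28, S29, S30, S31, S32, S33, S34, S35, S36, S37, S38, S40, S41, S42, S43, S44, S45, S46, S47, S49}
Count = 45

45


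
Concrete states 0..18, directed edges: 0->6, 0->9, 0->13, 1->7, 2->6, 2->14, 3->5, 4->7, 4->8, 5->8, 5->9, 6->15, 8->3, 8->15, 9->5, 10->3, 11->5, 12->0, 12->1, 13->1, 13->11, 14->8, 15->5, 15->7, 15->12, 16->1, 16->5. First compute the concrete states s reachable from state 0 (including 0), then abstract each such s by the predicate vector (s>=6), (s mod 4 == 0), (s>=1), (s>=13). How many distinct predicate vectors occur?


BFS from 0:
Concrete reachable: {0, 1, 3, 5, 6, 7, 8, 9, 11, 12, 13, 15}
Abstract via predicates (s>=6), (s mod 4 == 0), (s>=1), (s>=13):
  (0,0,1,0) <- {1, 3, 5}
  (0,1,0,0) <- {0}
  (1,0,1,0) <- {6, 7, 9, 11}
  (1,0,1,1) <- {13, 15}
  (1,1,1,0) <- {8, 12}
Distinct abstract states = 5

5


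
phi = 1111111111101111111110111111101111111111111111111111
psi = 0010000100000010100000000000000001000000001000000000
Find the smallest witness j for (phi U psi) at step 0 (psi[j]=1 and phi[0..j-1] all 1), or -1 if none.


(phi U psi) at 0: need smallest j with psi[j]=1 and phi[i]=1 for all i in [0,j).
Scan from step 0:
  step 0: phi=1, psi=0 -> continue
  step 1: phi=1, psi=0 -> continue
  step 2: psi=1 and phi held for [0,2) -> witness found
Witness step = 2

2


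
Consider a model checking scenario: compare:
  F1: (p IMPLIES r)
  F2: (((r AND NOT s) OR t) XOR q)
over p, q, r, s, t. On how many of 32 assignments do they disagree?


F1 = (p IMPLIES r)
F2 = (((r AND NOT s) OR t) XOR q)
Evaluate both on each of 32 rows (bits = p,q,r,s,t):
  row 0 [00000]: F1=1 F2=0 (differ) -> 1
  row 1 [00001]: F1=1 F2=1 -> 0
  row 2 [00010]: F1=1 F2=0 (differ) -> 1
  row 3 [00011]: F1=1 F2=1 -> 0
  row 4 [00100]: F1=1 F2=1 -> 0
  row 5 [00101]: F1=1 F2=1 -> 0
  row 6 [00110]: F1=1 F2=0 (differ) -> 1
  row 7 [00111]: F1=1 F2=1 -> 0
  row 8 [01000]: F1=1 F2=1 -> 0
  row 9 [01001]: F1=1 F2=0 (differ) -> 1
  row 10 [01010]: F1=1 F2=1 -> 0
  row 11 [01011]: F1=1 F2=0 (differ) -> 1
  row 12 [01100]: F1=1 F2=0 (differ) -> 1
  row 13 [01101]: F1=1 F2=0 (differ) -> 1
  row 14 [01110]: F1=1 F2=1 -> 0
  row 15 [01111]: F1=1 F2=0 (differ) -> 1
  row 16 [10000]: F1=0 F2=0 -> 0
  row 17 [10001]: F1=0 F2=1 (differ) -> 1
  row 18 [10010]: F1=0 F2=0 -> 0
  row 19 [10011]: F1=0 F2=1 (differ) -> 1
  row 20 [10100]: F1=1 F2=1 -> 0
  row 21 [10101]: F1=1 F2=1 -> 0
  row 22 [10110]: F1=1 F2=0 (differ) -> 1
  row 23 [10111]: F1=1 F2=1 -> 0
  row 24 [11000]: F1=0 F2=1 (differ) -> 1
  row 25 [11001]: F1=0 F2=0 -> 0
  row 26 [11010]: F1=0 F2=1 (differ) -> 1
  row 27 [11011]: F1=0 F2=0 -> 0
  row 28 [11100]: F1=1 F2=0 (differ) -> 1
  row 29 [11101]: F1=1 F2=0 (differ) -> 1
  row 30 [11110]: F1=1 F2=1 -> 0
  row 31 [11111]: F1=1 F2=0 (differ) -> 1
Full result column, 8 rows per line (p,q fixed per line; r,s,t runs 000..111 left to right):
  rows 0-7 [p,q=00]: 10100010  (ones: 3)
  rows 8-15 [p,q=01]: 01011101  (ones: 5)
  rows 16-23 [p,q=10]: 01010010  (ones: 3)
  rows 24-31 [p,q=11]: 10101101  (ones: 5)
Disagreements = 3+5+3+5 = 16

16


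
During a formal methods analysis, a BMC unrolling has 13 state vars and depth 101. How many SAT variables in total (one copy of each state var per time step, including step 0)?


BMC unrolls to depth k, creating one copy of each state var for steps 0..k.
Step count = 101 + 1 = 102 (steps 0 through 101)
Vars per step = 13
Total = 13 * 102 = 1326

1326


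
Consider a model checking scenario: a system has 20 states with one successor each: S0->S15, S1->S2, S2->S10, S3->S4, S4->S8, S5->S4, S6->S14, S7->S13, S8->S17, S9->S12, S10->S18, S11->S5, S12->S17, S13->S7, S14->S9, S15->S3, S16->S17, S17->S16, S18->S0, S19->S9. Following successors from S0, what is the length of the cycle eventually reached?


Trace from S0 until a state repeats:
  S0 -> S15 -> S3 -> S4 -> S8 -> S17 -> S16 -> S17
S17 first seen at step 5, revisited at step 7.
Cycle length = 7 - 5 = 2

2


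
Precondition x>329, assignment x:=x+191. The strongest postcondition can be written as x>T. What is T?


Formula: sp(P, x:=E) = exists old_x. (x = E[old_x/x]) AND P[old_x/x] (old_x is the value of x before the assignment; eliminate old_x by solving x = E[old_x/x] for old_x)
Step 1: Precondition P: x>329, i.e. old_x > 329
Step 2: Assignment gives x = old_x + 191, so old_x = x - 191
Step 3: Substitute into P: x - 191 > 329
Step 4: Simplify: x > 329+191 = 520

520


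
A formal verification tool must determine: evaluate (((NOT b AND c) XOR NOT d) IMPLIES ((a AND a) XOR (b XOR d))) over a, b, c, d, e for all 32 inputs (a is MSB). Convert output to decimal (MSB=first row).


Formula: (((NOT b AND c) XOR NOT d) IMPLIES ((a AND a) XOR (b XOR d))) over a, b, c, d, e (32 rows)
Evaluate each row (bits = a,b,c,d,e, MSB first):
  row 0 [00000]: (((NOT 0 AND 0) XOR NOT 0) IMPLIES ((0 AND 0) XOR (0 XOR 0))) -> 0
  row 1 [00001]: (((NOT 0 AND 0) XOR NOT 0) IMPLIES ((0 AND 0) XOR (0 XOR 0))) -> 0
  row 2 [00010]: (((NOT 0 AND 0) XOR NOT 1) IMPLIES ((0 AND 0) XOR (0 XOR 1))) -> 1
  row 3 [00011]: (((NOT 0 AND 0) XOR NOT 1) IMPLIES ((0 AND 0) XOR (0 XOR 1))) -> 1
  row 4 [00100]: (((NOT 0 AND 1) XOR NOT 0) IMPLIES ((0 AND 0) XOR (0 XOR 0))) -> 1
  row 5 [00101]: (((NOT 0 AND 1) XOR NOT 0) IMPLIES ((0 AND 0) XOR (0 XOR 0))) -> 1
  row 6 [00110]: (((NOT 0 AND 1) XOR NOT 1) IMPLIES ((0 AND 0) XOR (0 XOR 1))) -> 1
  row 7 [00111]: (((NOT 0 AND 1) XOR NOT 1) IMPLIES ((0 AND 0) XOR (0 XOR 1))) -> 1
  row 8 [01000]: (((NOT 1 AND 0) XOR NOT 0) IMPLIES ((0 AND 0) XOR (1 XOR 0))) -> 1
  row 9 [01001]: (((NOT 1 AND 0) XOR NOT 0) IMPLIES ((0 AND 0) XOR (1 XOR 0))) -> 1
  row 10 [01010]: (((NOT 1 AND 0) XOR NOT 1) IMPLIES ((0 AND 0) XOR (1 XOR 1))) -> 1
  row 11 [01011]: (((NOT 1 AND 0) XOR NOT 1) IMPLIES ((0 AND 0) XOR (1 XOR 1))) -> 1
  row 12 [01100]: (((NOT 1 AND 1) XOR NOT 0) IMPLIES ((0 AND 0) XOR (1 XOR 0))) -> 1
  row 13 [01101]: (((NOT 1 AND 1) XOR NOT 0) IMPLIES ((0 AND 0) XOR (1 XOR 0))) -> 1
  row 14 [01110]: (((NOT 1 AND 1) XOR NOT 1) IMPLIES ((0 AND 0) XOR (1 XOR 1))) -> 1
  row 15 [01111]: (((NOT 1 AND 1) XOR NOT 1) IMPLIES ((0 AND 0) XOR (1 XOR 1))) -> 1
  row 16 [10000]: (((NOT 0 AND 0) XOR NOT 0) IMPLIES ((1 AND 1) XOR (0 XOR 0))) -> 1
  row 17 [10001]: (((NOT 0 AND 0) XOR NOT 0) IMPLIES ((1 AND 1) XOR (0 XOR 0))) -> 1
  row 18 [10010]: (((NOT 0 AND 0) XOR NOT 1) IMPLIES ((1 AND 1) XOR (0 XOR 1))) -> 1
  row 19 [10011]: (((NOT 0 AND 0) XOR NOT 1) IMPLIES ((1 AND 1) XOR (0 XOR 1))) -> 1
  row 20 [10100]: (((NOT 0 AND 1) XOR NOT 0) IMPLIES ((1 AND 1) XOR (0 XOR 0))) -> 1
  row 21 [10101]: (((NOT 0 AND 1) XOR NOT 0) IMPLIES ((1 AND 1) XOR (0 XOR 0))) -> 1
  row 22 [10110]: (((NOT 0 AND 1) XOR NOT 1) IMPLIES ((1 AND 1) XOR (0 XOR 1))) -> 0
  row 23 [10111]: (((NOT 0 AND 1) XOR NOT 1) IMPLIES ((1 AND 1) XOR (0 XOR 1))) -> 0
  row 24 [11000]: (((NOT 1 AND 0) XOR NOT 0) IMPLIES ((1 AND 1) XOR (1 XOR 0))) -> 0
  row 25 [11001]: (((NOT 1 AND 0) XOR NOT 0) IMPLIES ((1 AND 1) XOR (1 XOR 0))) -> 0
  row 26 [11010]: (((NOT 1 AND 0) XOR NOT 1) IMPLIES ((1 AND 1) XOR (1 XOR 1))) -> 1
  row 27 [11011]: (((NOT 1 AND 0) XOR NOT 1) IMPLIES ((1 AND 1) XOR (1 XOR 1))) -> 1
  row 28 [11100]: (((NOT 1 AND 1) XOR NOT 0) IMPLIES ((1 AND 1) XOR (1 XOR 0))) -> 0
  row 29 [11101]: (((NOT 1 AND 1) XOR NOT 0) IMPLIES ((1 AND 1) XOR (1 XOR 0))) -> 0
  row 30 [11110]: (((NOT 1 AND 1) XOR NOT 1) IMPLIES ((1 AND 1) XOR (1 XOR 1))) -> 1
  row 31 [11111]: (((NOT 1 AND 1) XOR NOT 1) IMPLIES ((1 AND 1) XOR (1 XOR 1))) -> 1
Full result column, 4 rows per line (a,b,c fixed per line; d,e runs 00..11 left to right):
  rows 0-3 [a,b,c=000]: 0011  = hex 3
  rows 4-7 [a,b,c=001]: 1111  = hex F
  rows 8-11 [a,b,c=010]: 1111  = hex F
  rows 12-15 [a,b,c=011]: 1111  = hex F
  rows 16-19 [a,b,c=100]: 1111  = hex F
  rows 20-23 [a,b,c=101]: 1100  = hex C
  rows 24-27 [a,b,c=110]: 0011  = hex 3
  rows 28-31 [a,b,c=111]: 0011  = hex 3
Output column (row 0 .. row 31) = 00111111111111111111110000110011
Output column grouped in 4s = 0011 1111 1111 1111 1111 1100 0011 0011 = 0x3FFFFC33
Convert to decimal digit by digit (value = value*16 + digit):
  3 -> 3
  3*16 + 15 (F) = 63
  63*16 + 15 (F) = 1023
  1023*16 + 15 (F) = 16383
  16383*16 + 15 (F) = 262143
  262143*16 + 12 (C) = 4194300
  4194300*16 + 3 = 67108803
  67108803*16 + 3 = 1073740851
Decimal = 1073740851

1073740851


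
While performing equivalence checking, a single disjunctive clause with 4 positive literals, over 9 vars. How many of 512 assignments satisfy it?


Step 1: Total=2^9=512
Step 2: Unsat when all 4 false: 2^5=32
Step 3: Sat=512-32=480

480


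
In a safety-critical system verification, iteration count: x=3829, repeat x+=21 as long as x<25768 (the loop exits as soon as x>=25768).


Step 1: x goes from 3829 toward 25768 by 21; the body runs while x<25768, so iterations = ceil((bound-start)/step)
Step 2: Distance=21939
Step 3: ceil(21939/21)=1045

1045


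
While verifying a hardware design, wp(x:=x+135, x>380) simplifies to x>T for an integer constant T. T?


Formula: wp(x:=E, P) = P[E/x] (substitute E for x in postcondition)
Step 1: Postcondition: x>380
Step 2: Substitute x+135 for x: x+135>380
Step 3: Solve for x: x > 380-135 = 245

245


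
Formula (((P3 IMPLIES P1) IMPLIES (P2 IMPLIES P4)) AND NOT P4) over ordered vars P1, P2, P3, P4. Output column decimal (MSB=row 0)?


Formula: (((P3 IMPLIES P1) IMPLIES (P2 IMPLIES P4)) AND NOT P4) over P1, P2, P3, P4 (16 rows)
Evaluate each row (bits = P1,P2,P3,P4, MSB first):
  row 0 [0000]: (((0 IMPLIES 0) IMPLIES (0 IMPLIES 0)) AND NOT 0) -> 1
  row 1 [0001]: (((0 IMPLIES 0) IMPLIES (0 IMPLIES 1)) AND NOT 1) -> 0
  row 2 [0010]: (((1 IMPLIES 0) IMPLIES (0 IMPLIES 0)) AND NOT 0) -> 1
  row 3 [0011]: (((1 IMPLIES 0) IMPLIES (0 IMPLIES 1)) AND NOT 1) -> 0
  row 4 [0100]: (((0 IMPLIES 0) IMPLIES (1 IMPLIES 0)) AND NOT 0) -> 0
  row 5 [0101]: (((0 IMPLIES 0) IMPLIES (1 IMPLIES 1)) AND NOT 1) -> 0
  row 6 [0110]: (((1 IMPLIES 0) IMPLIES (1 IMPLIES 0)) AND NOT 0) -> 1
  row 7 [0111]: (((1 IMPLIES 0) IMPLIES (1 IMPLIES 1)) AND NOT 1) -> 0
  row 8 [1000]: (((0 IMPLIES 1) IMPLIES (0 IMPLIES 0)) AND NOT 0) -> 1
  row 9 [1001]: (((0 IMPLIES 1) IMPLIES (0 IMPLIES 1)) AND NOT 1) -> 0
  row 10 [1010]: (((1 IMPLIES 1) IMPLIES (0 IMPLIES 0)) AND NOT 0) -> 1
  row 11 [1011]: (((1 IMPLIES 1) IMPLIES (0 IMPLIES 1)) AND NOT 1) -> 0
  row 12 [1100]: (((0 IMPLIES 1) IMPLIES (1 IMPLIES 0)) AND NOT 0) -> 0
  row 13 [1101]: (((0 IMPLIES 1) IMPLIES (1 IMPLIES 1)) AND NOT 1) -> 0
  row 14 [1110]: (((1 IMPLIES 1) IMPLIES (1 IMPLIES 0)) AND NOT 0) -> 0
  row 15 [1111]: (((1 IMPLIES 1) IMPLIES (1 IMPLIES 1)) AND NOT 1) -> 0
Full result column, 4 rows per line (P1,P2 fixed per line; P3,P4 runs 00..11 left to right):
  rows 0-3 [P1,P2=00]: 1010  = hex A
  rows 4-7 [P1,P2=01]: 0010  = hex 2
  rows 8-11 [P1,P2=10]: 1010  = hex A
  rows 12-15 [P1,P2=11]: 0000  = hex 0
Output column (row 0 .. row 15) = 1010001010100000
Output column grouped in 4s = 1010 0010 1010 0000 = 0xA2A0
Convert to decimal digit by digit (value = value*16 + digit):
  A -> 10
  10*16 + 2 = 162
  162*16 + 10 (A) = 2602
  2602*16 + 0 = 41632
Decimal = 41632

41632


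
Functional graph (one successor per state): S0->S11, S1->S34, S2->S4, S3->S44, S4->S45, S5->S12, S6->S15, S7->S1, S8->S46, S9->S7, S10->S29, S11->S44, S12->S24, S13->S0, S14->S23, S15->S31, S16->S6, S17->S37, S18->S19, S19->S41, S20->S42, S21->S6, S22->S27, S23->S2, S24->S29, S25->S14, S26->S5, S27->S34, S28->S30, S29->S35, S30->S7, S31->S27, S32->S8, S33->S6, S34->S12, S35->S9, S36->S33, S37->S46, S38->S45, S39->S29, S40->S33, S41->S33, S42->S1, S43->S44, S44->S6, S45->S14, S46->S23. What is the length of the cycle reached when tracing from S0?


Trace from S0 until a state repeats:
  S0 -> S11 -> S44 -> S6 -> S15 -> S31 -> S27 -> S34 -> S12 -> S24 -> S29 -> S35 -> S9 -> S7 -> S1 -> S34
S34 first seen at step 7, revisited at step 15.
Cycle length = 15 - 7 = 8

8


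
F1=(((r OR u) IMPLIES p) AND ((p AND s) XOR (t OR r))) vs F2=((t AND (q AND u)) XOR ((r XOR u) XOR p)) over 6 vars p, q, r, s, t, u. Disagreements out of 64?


F1 = (((r OR u) IMPLIES p) AND ((p AND s) XOR (t OR r)))
F2 = ((t AND (q AND u)) XOR ((r XOR u) XOR p))
Evaluate both on each of 64 rows (bits = p,q,r,s,t,u):
  row 0 [000000]: F1=0 F2=0 -> 0
  row 1 [000001]: F1=0 F2=1 (differ) -> 1
  row 2 [000010]: F1=1 F2=0 (differ) -> 1
  row 3 [000011]: F1=0 F2=1 (differ) -> 1
  row 4 [000100]: F1=0 F2=0 -> 0
  (every remaining row is evaluated the same way; all 64 results are listed next)
Full result column, 8 rows per line (p,q,r fixed per line; s,t,u runs 000..111 left to right):
  rows 0-7 [p,q,r=000]: 01110111  (ones: 6)
  rows 8-15 [p,q,r=001]: 10101010  (ones: 4)
  rows 16-23 [p,q,r=010]: 01100110  (ones: 4)
  rows 24-31 [p,q,r=011]: 10111011  (ones: 6)
  rows 32-39 [p,q,r=100]: 10010110  (ones: 4)
  rows 40-47 [p,q,r=101]: 10100101  (ones: 4)
  rows 48-55 [p,q,r=110]: 10000111  (ones: 4)
  rows 56-63 [p,q,r=111]: 10110100  (ones: 4)
Disagreements = 6+4+4+6+4+4+4+4 = 36

36


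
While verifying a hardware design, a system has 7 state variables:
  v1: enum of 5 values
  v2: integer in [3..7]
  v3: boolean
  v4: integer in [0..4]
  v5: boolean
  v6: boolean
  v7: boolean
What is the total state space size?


State space = product of domain sizes of all variables.
Domain sizes:
  v1 (enum of 5 values): 5
  v2 (integer in [3..7]): 5
  v3 (boolean): 2
  v4 (integer in [0..4]): 5
  v5 (boolean): 2
  v6 (boolean): 2
  v7 (boolean): 2
Product = 5 * 5 * 2 * 5 * 2 * 2 * 2 = 2000

2000


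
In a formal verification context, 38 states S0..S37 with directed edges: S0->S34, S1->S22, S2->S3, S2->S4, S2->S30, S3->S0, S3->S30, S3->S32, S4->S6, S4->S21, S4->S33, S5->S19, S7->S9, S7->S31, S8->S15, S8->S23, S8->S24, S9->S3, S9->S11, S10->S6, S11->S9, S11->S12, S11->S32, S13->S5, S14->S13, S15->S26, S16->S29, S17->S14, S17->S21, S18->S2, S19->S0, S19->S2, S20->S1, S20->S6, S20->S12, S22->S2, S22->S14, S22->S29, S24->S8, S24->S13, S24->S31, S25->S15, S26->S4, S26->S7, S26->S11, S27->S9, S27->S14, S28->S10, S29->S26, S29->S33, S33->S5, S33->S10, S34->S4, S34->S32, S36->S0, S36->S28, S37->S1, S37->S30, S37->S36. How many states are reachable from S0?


BFS from S0:
  layer 0: {S0}
  layer 1: {S34}
  layer 2: {S4, S32}
  layer 3: {S6, S21, S33}
  layer 4: {S5, S10}
  layer 5: {S19}
  layer 6: {S2}
  layer 7: {S3, S30}
Reachable set: {S0, S2, S3, S4, S5, S6, S10, S19, S21, S30, S32, S33, S34}
Count = 13

13


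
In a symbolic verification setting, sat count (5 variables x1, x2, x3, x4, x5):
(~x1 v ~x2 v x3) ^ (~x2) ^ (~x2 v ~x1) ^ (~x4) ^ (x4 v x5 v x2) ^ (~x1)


CNF with 6 clauses over 5 vars (32 assignments).
An assignment satisfies CNF iff every clause has >=1 true literal.
Check each row (bits = x1,x2,x3,x4,x5; clause T/F shown):
  row 0 [00000]: clauses=TTTTFT -> 0
  row 1 [00001]: clauses=TTTTTT -> 1
  row 2 [00010]: clauses=TTTFTT -> 0
  row 3 [00011]: clauses=TTTFTT -> 0
  row 4 [00100]: clauses=TTTTFT -> 0
  row 5 [00101]: clauses=TTTTTT -> 1
  row 6 [00110]: clauses=TTTFTT -> 0
  row 7 [00111]: clauses=TTTFTT -> 0
  row 8 [01000]: clauses=TFTTTT -> 0
  row 9 [01001]: clauses=TFTTTT -> 0
  row 10 [01010]: clauses=TFTFTT -> 0
  row 11 [01011]: clauses=TFTFTT -> 0
  row 12 [01100]: clauses=TFTTTT -> 0
  row 13 [01101]: clauses=TFTTTT -> 0
  row 14 [01110]: clauses=TFTFTT -> 0
  row 15 [01111]: clauses=TFTFTT -> 0
  row 16 [10000]: clauses=TTTTFF -> 0
  row 17 [10001]: clauses=TTTTTF -> 0
  row 18 [10010]: clauses=TTTFTF -> 0
  row 19 [10011]: clauses=TTTFTF -> 0
  row 20 [10100]: clauses=TTTTFF -> 0
  row 21 [10101]: clauses=TTTTTF -> 0
  row 22 [10110]: clauses=TTTFTF -> 0
  row 23 [10111]: clauses=TTTFTF -> 0
  row 24 [11000]: clauses=FFFTTF -> 0
  row 25 [11001]: clauses=FFFTTF -> 0
  row 26 [11010]: clauses=FFFFTF -> 0
  row 27 [11011]: clauses=FFFFTF -> 0
  row 28 [11100]: clauses=TFFTTF -> 0
  row 29 [11101]: clauses=TFFTTF -> 0
  row 30 [11110]: clauses=TFFFTF -> 0
  row 31 [11111]: clauses=TFFFTF -> 0
Full result column, 8 rows per line (x1,x2 fixed per line; x3,x4,x5 runs 000..111 left to right):
  rows 0-7 [x1,x2=00]: 01000100  (ones: 2)
  rows 8-15 [x1,x2=01]: 00000000  (ones: 0)
  rows 16-23 [x1,x2=10]: 00000000  (ones: 0)
  rows 24-31 [x1,x2=11]: 00000000  (ones: 0)
Satisfying assignments = 2+0+0+0 = 2

2


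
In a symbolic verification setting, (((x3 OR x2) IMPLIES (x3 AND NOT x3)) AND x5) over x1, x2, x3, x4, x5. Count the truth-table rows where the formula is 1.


Formula: (((x3 OR x2) IMPLIES (x3 AND NOT x3)) AND x5) over 5 vars (32 rows)
Evaluate each row (x1, x2, x3, x4, x5 as bits, MSB first):
  row 0 [00000]: (((0 OR 0) IMPLIES (0 AND NOT 0)) AND 0) -> 0
  row 1 [00001]: (((0 OR 0) IMPLIES (0 AND NOT 0)) AND 1) -> 1
  row 2 [00010]: (((0 OR 0) IMPLIES (0 AND NOT 0)) AND 0) -> 0
  row 3 [00011]: (((0 OR 0) IMPLIES (0 AND NOT 0)) AND 1) -> 1
  row 4 [00100]: (((1 OR 0) IMPLIES (1 AND NOT 1)) AND 0) -> 0
  row 5 [00101]: (((1 OR 0) IMPLIES (1 AND NOT 1)) AND 1) -> 0
  row 6 [00110]: (((1 OR 0) IMPLIES (1 AND NOT 1)) AND 0) -> 0
  row 7 [00111]: (((1 OR 0) IMPLIES (1 AND NOT 1)) AND 1) -> 0
  row 8 [01000]: (((0 OR 1) IMPLIES (0 AND NOT 0)) AND 0) -> 0
  row 9 [01001]: (((0 OR 1) IMPLIES (0 AND NOT 0)) AND 1) -> 0
  row 10 [01010]: (((0 OR 1) IMPLIES (0 AND NOT 0)) AND 0) -> 0
  row 11 [01011]: (((0 OR 1) IMPLIES (0 AND NOT 0)) AND 1) -> 0
  row 12 [01100]: (((1 OR 1) IMPLIES (1 AND NOT 1)) AND 0) -> 0
  row 13 [01101]: (((1 OR 1) IMPLIES (1 AND NOT 1)) AND 1) -> 0
  row 14 [01110]: (((1 OR 1) IMPLIES (1 AND NOT 1)) AND 0) -> 0
  row 15 [01111]: (((1 OR 1) IMPLIES (1 AND NOT 1)) AND 1) -> 0
  row 16 [10000]: (((0 OR 0) IMPLIES (0 AND NOT 0)) AND 0) -> 0
  row 17 [10001]: (((0 OR 0) IMPLIES (0 AND NOT 0)) AND 1) -> 1
  row 18 [10010]: (((0 OR 0) IMPLIES (0 AND NOT 0)) AND 0) -> 0
  row 19 [10011]: (((0 OR 0) IMPLIES (0 AND NOT 0)) AND 1) -> 1
  row 20 [10100]: (((1 OR 0) IMPLIES (1 AND NOT 1)) AND 0) -> 0
  row 21 [10101]: (((1 OR 0) IMPLIES (1 AND NOT 1)) AND 1) -> 0
  row 22 [10110]: (((1 OR 0) IMPLIES (1 AND NOT 1)) AND 0) -> 0
  row 23 [10111]: (((1 OR 0) IMPLIES (1 AND NOT 1)) AND 1) -> 0
  row 24 [11000]: (((0 OR 1) IMPLIES (0 AND NOT 0)) AND 0) -> 0
  row 25 [11001]: (((0 OR 1) IMPLIES (0 AND NOT 0)) AND 1) -> 0
  row 26 [11010]: (((0 OR 1) IMPLIES (0 AND NOT 0)) AND 0) -> 0
  row 27 [11011]: (((0 OR 1) IMPLIES (0 AND NOT 0)) AND 1) -> 0
  row 28 [11100]: (((1 OR 1) IMPLIES (1 AND NOT 1)) AND 0) -> 0
  row 29 [11101]: (((1 OR 1) IMPLIES (1 AND NOT 1)) AND 1) -> 0
  row 30 [11110]: (((1 OR 1) IMPLIES (1 AND NOT 1)) AND 0) -> 0
  row 31 [11111]: (((1 OR 1) IMPLIES (1 AND NOT 1)) AND 1) -> 0
Full result column, 8 rows per line (x1,x2 fixed per line; x3,x4,x5 runs 000..111 left to right):
  rows 0-7 [x1,x2=00]: 01010000  (ones: 2)
  rows 8-15 [x1,x2=01]: 00000000  (ones: 0)
  rows 16-23 [x1,x2=10]: 01010000  (ones: 2)
  rows 24-31 [x1,x2=11]: 00000000  (ones: 0)
Count of 1-rows = 2+0+2+0 = 4

4


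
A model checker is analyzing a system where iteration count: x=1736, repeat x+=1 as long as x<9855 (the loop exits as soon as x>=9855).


Step 1: x goes from 1736 toward 9855 by 1; the body runs while x<9855, so iterations = ceil((bound-start)/step)
Step 2: Distance=8119
Step 3: ceil(8119/1)=8119

8119


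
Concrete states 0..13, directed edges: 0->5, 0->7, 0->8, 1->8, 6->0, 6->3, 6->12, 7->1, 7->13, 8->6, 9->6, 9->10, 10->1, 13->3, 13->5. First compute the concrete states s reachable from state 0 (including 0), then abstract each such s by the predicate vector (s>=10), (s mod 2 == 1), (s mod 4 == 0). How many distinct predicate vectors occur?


BFS from 0:
Concrete reachable: {0, 1, 3, 5, 6, 7, 8, 12, 13}
Abstract via predicates (s>=10), (s mod 2 == 1), (s mod 4 == 0):
  (0,0,0) <- {6}
  (0,0,1) <- {0, 8}
  (0,1,0) <- {1, 3, 5, 7}
  (1,0,1) <- {12}
  (1,1,0) <- {13}
Distinct abstract states = 5

5


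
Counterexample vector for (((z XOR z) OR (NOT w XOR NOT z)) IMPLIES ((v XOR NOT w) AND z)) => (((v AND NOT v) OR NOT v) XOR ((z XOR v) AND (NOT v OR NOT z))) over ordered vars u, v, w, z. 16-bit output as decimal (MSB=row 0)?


F1 = (((z XOR z) OR (NOT w XOR NOT z)) IMPLIES ((v XOR NOT w) AND z))
F2 = (((v AND NOT v) OR NOT v) XOR ((z XOR v) AND (NOT v OR NOT z)))
Counterexample to F1=>F2 is where F1=1 and F2=0.
Evaluate each row (bits = u,v,w,z, MSB first):
  row 0 [0000]: F1=1 F2=1 -> F1&~F2 -> 0
  row 1 [0001]: F1=1 F2=0 -> F1&~F2 -> 1
  row 2 [0010]: F1=0 F2=1 -> F1&~F2 -> 0
  row 3 [0011]: F1=1 F2=0 -> F1&~F2 -> 1
  row 4 [0100]: F1=1 F2=1 -> F1&~F2 -> 0
  row 5 [0101]: F1=0 F2=0 -> F1&~F2 -> 0
  row 6 [0110]: F1=0 F2=1 -> F1&~F2 -> 0
  row 7 [0111]: F1=1 F2=0 -> F1&~F2 -> 1
  row 8 [1000]: F1=1 F2=1 -> F1&~F2 -> 0
  row 9 [1001]: F1=1 F2=0 -> F1&~F2 -> 1
  row 10 [1010]: F1=0 F2=1 -> F1&~F2 -> 0
  row 11 [1011]: F1=1 F2=0 -> F1&~F2 -> 1
  row 12 [1100]: F1=1 F2=1 -> F1&~F2 -> 0
  row 13 [1101]: F1=0 F2=0 -> F1&~F2 -> 0
  row 14 [1110]: F1=0 F2=1 -> F1&~F2 -> 0
  row 15 [1111]: F1=1 F2=0 -> F1&~F2 -> 1
Full result column, 4 rows per line (u,v fixed per line; w,z runs 00..11 left to right):
  rows 0-3 [u,v=00]: 0101  = hex 5
  rows 4-7 [u,v=01]: 0001  = hex 1
  rows 8-11 [u,v=10]: 0101  = hex 5
  rows 12-15 [u,v=11]: 0001  = hex 1
Counterexample vector (row 0 .. row 15) = 0101000101010001
Output column grouped in 4s = 0101 0001 0101 0001 = 0x5151
Convert to decimal digit by digit (value = value*16 + digit):
  5 -> 5
  5*16 + 1 = 81
  81*16 + 5 = 1301
  1301*16 + 1 = 20817
Decimal = 20817

20817


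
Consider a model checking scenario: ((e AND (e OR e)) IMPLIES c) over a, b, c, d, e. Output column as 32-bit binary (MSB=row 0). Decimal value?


Formula: ((e AND (e OR e)) IMPLIES c) over a, b, c, d, e (32 rows)
Evaluate each row (bits = a,b,c,d,e, MSB first):
  row 0 [00000]: ((0 AND (0 OR 0)) IMPLIES 0) -> 1
  row 1 [00001]: ((1 AND (1 OR 1)) IMPLIES 0) -> 0
  row 2 [00010]: ((0 AND (0 OR 0)) IMPLIES 0) -> 1
  row 3 [00011]: ((1 AND (1 OR 1)) IMPLIES 0) -> 0
  row 4 [00100]: ((0 AND (0 OR 0)) IMPLIES 1) -> 1
  row 5 [00101]: ((1 AND (1 OR 1)) IMPLIES 1) -> 1
  row 6 [00110]: ((0 AND (0 OR 0)) IMPLIES 1) -> 1
  row 7 [00111]: ((1 AND (1 OR 1)) IMPLIES 1) -> 1
  row 8 [01000]: ((0 AND (0 OR 0)) IMPLIES 0) -> 1
  row 9 [01001]: ((1 AND (1 OR 1)) IMPLIES 0) -> 0
  row 10 [01010]: ((0 AND (0 OR 0)) IMPLIES 0) -> 1
  row 11 [01011]: ((1 AND (1 OR 1)) IMPLIES 0) -> 0
  row 12 [01100]: ((0 AND (0 OR 0)) IMPLIES 1) -> 1
  row 13 [01101]: ((1 AND (1 OR 1)) IMPLIES 1) -> 1
  row 14 [01110]: ((0 AND (0 OR 0)) IMPLIES 1) -> 1
  row 15 [01111]: ((1 AND (1 OR 1)) IMPLIES 1) -> 1
  row 16 [10000]: ((0 AND (0 OR 0)) IMPLIES 0) -> 1
  row 17 [10001]: ((1 AND (1 OR 1)) IMPLIES 0) -> 0
  row 18 [10010]: ((0 AND (0 OR 0)) IMPLIES 0) -> 1
  row 19 [10011]: ((1 AND (1 OR 1)) IMPLIES 0) -> 0
  row 20 [10100]: ((0 AND (0 OR 0)) IMPLIES 1) -> 1
  row 21 [10101]: ((1 AND (1 OR 1)) IMPLIES 1) -> 1
  row 22 [10110]: ((0 AND (0 OR 0)) IMPLIES 1) -> 1
  row 23 [10111]: ((1 AND (1 OR 1)) IMPLIES 1) -> 1
  row 24 [11000]: ((0 AND (0 OR 0)) IMPLIES 0) -> 1
  row 25 [11001]: ((1 AND (1 OR 1)) IMPLIES 0) -> 0
  row 26 [11010]: ((0 AND (0 OR 0)) IMPLIES 0) -> 1
  row 27 [11011]: ((1 AND (1 OR 1)) IMPLIES 0) -> 0
  row 28 [11100]: ((0 AND (0 OR 0)) IMPLIES 1) -> 1
  row 29 [11101]: ((1 AND (1 OR 1)) IMPLIES 1) -> 1
  row 30 [11110]: ((0 AND (0 OR 0)) IMPLIES 1) -> 1
  row 31 [11111]: ((1 AND (1 OR 1)) IMPLIES 1) -> 1
Full result column, 4 rows per line (a,b,c fixed per line; d,e runs 00..11 left to right):
  rows 0-3 [a,b,c=000]: 1010  = hex A
  rows 4-7 [a,b,c=001]: 1111  = hex F
  rows 8-11 [a,b,c=010]: 1010  = hex A
  rows 12-15 [a,b,c=011]: 1111  = hex F
  rows 16-19 [a,b,c=100]: 1010  = hex A
  rows 20-23 [a,b,c=101]: 1111  = hex F
  rows 24-27 [a,b,c=110]: 1010  = hex A
  rows 28-31 [a,b,c=111]: 1111  = hex F
Output column (row 0 .. row 31) = 10101111101011111010111110101111
Output column grouped in 4s = 1010 1111 1010 1111 1010 1111 1010 1111 = 0xAFAFAFAF
Convert to decimal digit by digit (value = value*16 + digit):
  A -> 10
  10*16 + 15 (F) = 175
  175*16 + 10 (A) = 2810
  2810*16 + 15 (F) = 44975
  44975*16 + 10 (A) = 719610
  719610*16 + 15 (F) = 11513775
  11513775*16 + 10 (A) = 184220410
  184220410*16 + 15 (F) = 2947526575
Decimal = 2947526575

2947526575


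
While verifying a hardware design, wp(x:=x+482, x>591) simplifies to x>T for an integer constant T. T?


Formula: wp(x:=E, P) = P[E/x] (substitute E for x in postcondition)
Step 1: Postcondition: x>591
Step 2: Substitute x+482 for x: x+482>591
Step 3: Solve for x: x > 591-482 = 109

109


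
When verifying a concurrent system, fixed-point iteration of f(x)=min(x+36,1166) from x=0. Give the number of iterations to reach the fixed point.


Step 1: x=0, cap=1166, increment=36
Step 2: x grows by 36 each step until capped at 1166; fixed point is x=1166
Step 3: iterations = ceil(1166/36) = 33

33


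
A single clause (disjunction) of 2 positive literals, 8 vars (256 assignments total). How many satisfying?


Step 1: Total=2^8=256
Step 2: Unsat when all 2 false: 2^6=64
Step 3: Sat=256-64=192

192


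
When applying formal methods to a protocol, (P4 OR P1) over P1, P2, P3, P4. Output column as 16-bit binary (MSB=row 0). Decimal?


Formula: (P4 OR P1) over P1, P2, P3, P4 (16 rows)
Evaluate each row (bits = P1,P2,P3,P4, MSB first):
  row 0 [0000]: (0 OR 0) -> 0
  row 1 [0001]: (1 OR 0) -> 1
  row 2 [0010]: (0 OR 0) -> 0
  row 3 [0011]: (1 OR 0) -> 1
  row 4 [0100]: (0 OR 0) -> 0
  row 5 [0101]: (1 OR 0) -> 1
  row 6 [0110]: (0 OR 0) -> 0
  row 7 [0111]: (1 OR 0) -> 1
  row 8 [1000]: (0 OR 1) -> 1
  row 9 [1001]: (1 OR 1) -> 1
  row 10 [1010]: (0 OR 1) -> 1
  row 11 [1011]: (1 OR 1) -> 1
  row 12 [1100]: (0 OR 1) -> 1
  row 13 [1101]: (1 OR 1) -> 1
  row 14 [1110]: (0 OR 1) -> 1
  row 15 [1111]: (1 OR 1) -> 1
Full result column, 4 rows per line (P1,P2 fixed per line; P3,P4 runs 00..11 left to right):
  rows 0-3 [P1,P2=00]: 0101  = hex 5
  rows 4-7 [P1,P2=01]: 0101  = hex 5
  rows 8-11 [P1,P2=10]: 1111  = hex F
  rows 12-15 [P1,P2=11]: 1111  = hex F
Output column (row 0 .. row 15) = 0101010111111111
Output column grouped in 4s = 0101 0101 1111 1111 = 0x55FF
Convert to decimal digit by digit (value = value*16 + digit):
  5 -> 5
  5*16 + 5 = 85
  85*16 + 15 (F) = 1375
  1375*16 + 15 (F) = 22015
Decimal = 22015

22015


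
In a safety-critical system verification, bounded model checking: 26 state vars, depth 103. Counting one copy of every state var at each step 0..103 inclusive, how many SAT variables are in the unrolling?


BMC unrolls to depth k, creating one copy of each state var for steps 0..k.
Step count = 103 + 1 = 104 (steps 0 through 103)
Vars per step = 26
Total = 26 * 104 = 2704

2704


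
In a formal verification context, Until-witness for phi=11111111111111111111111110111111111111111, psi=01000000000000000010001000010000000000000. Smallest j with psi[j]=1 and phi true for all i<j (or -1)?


(phi U psi) at 0: need smallest j with psi[j]=1 and phi[i]=1 for all i in [0,j).
Scan from step 0:
  step 0: phi=1, psi=0 -> continue
  step 1: psi=1 and phi held for [0,1) -> witness found
Witness step = 1

1


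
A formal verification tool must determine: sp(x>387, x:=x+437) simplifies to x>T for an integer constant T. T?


Formula: sp(P, x:=E) = exists old_x. (x = E[old_x/x]) AND P[old_x/x] (old_x is the value of x before the assignment; eliminate old_x by solving x = E[old_x/x] for old_x)
Step 1: Precondition P: x>387, i.e. old_x > 387
Step 2: Assignment gives x = old_x + 437, so old_x = x - 437
Step 3: Substitute into P: x - 437 > 387
Step 4: Simplify: x > 387+437 = 824

824


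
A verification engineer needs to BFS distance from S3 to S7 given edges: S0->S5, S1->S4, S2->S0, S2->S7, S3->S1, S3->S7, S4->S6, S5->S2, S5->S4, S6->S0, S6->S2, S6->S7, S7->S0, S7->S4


BFS layer-by-layer from S3:
  dist 0: {S3}
  dist 1: {S1, S7}
  -> S7 reached at distance 1
Shortest path length = 1

1


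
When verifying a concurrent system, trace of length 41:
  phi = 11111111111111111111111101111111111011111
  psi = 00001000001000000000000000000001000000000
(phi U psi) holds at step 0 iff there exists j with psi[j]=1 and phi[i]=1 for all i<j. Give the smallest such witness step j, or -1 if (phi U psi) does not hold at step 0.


(phi U psi) at 0: need smallest j with psi[j]=1 and phi[i]=1 for all i in [0,j).
Scan from step 0:
  step 0: phi=1, psi=0 -> continue
  step 1: phi=1, psi=0 -> continue
  step 2: phi=1, psi=0 -> continue
  step 3: phi=1, psi=0 -> continue
  step 4: psi=1 and phi held for [0,4) -> witness found
Witness step = 4

4


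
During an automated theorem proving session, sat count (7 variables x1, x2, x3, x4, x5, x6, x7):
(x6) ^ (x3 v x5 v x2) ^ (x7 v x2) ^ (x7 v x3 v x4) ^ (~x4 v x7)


CNF with 5 clauses over 7 vars (128 assignments).
An assignment satisfies CNF iff every clause has >=1 true literal.
Check each row (bits = x1,x2,x3,x4,x5,x6,x7; clause T/F shown):
  row 0 [0000000]: clauses=FFFFT -> 0
  row 1 [0000001]: clauses=FFTTT -> 0
  row 2 [0000010]: clauses=TFFFT -> 0
  row 3 [0000011]: clauses=TFTTT -> 0
  row 4 [0000100]: clauses=FTFFT -> 0
  (every remaining row is evaluated the same way; all 128 results are listed next)
Full result column, 8 rows per line (x1,x2,x3,x4 fixed per line; x5,x6,x7 runs 000..111 left to right):
  rows 0-7 [x1,x2,x3,x4=0000]: 00000001  (ones: 1)
  rows 8-15 [x1,x2,x3,x4=0001]: 00000001  (ones: 1)
  rows 16-23 [x1,x2,x3,x4=0010]: 00010001  (ones: 2)
  rows 24-31 [x1,x2,x3,x4=0011]: 00010001  (ones: 2)
  rows 32-39 [x1,x2,x3,x4=0100]: 00010001  (ones: 2)
  rows 40-47 [x1,x2,x3,x4=0101]: 00010001  (ones: 2)
  rows 48-55 [x1,x2,x3,x4=0110]: 00110011  (ones: 4)
  rows 56-63 [x1,x2,x3,x4=0111]: 00010001  (ones: 2)
  rows 64-71 [x1,x2,x3,x4=1000]: 00000001  (ones: 1)
  rows 72-79 [x1,x2,x3,x4=1001]: 00000001  (ones: 1)
  rows 80-87 [x1,x2,x3,x4=1010]: 00010001  (ones: 2)
  rows 88-95 [x1,x2,x3,x4=1011]: 00010001  (ones: 2)
  rows 96-103 [x1,x2,x3,x4=1100]: 00010001  (ones: 2)
  rows 104-111 [x1,x2,x3,x4=1101]: 00010001  (ones: 2)
  rows 112-119 [x1,x2,x3,x4=1110]: 00110011  (ones: 4)
  rows 120-127 [x1,x2,x3,x4=1111]: 00010001  (ones: 2)
Satisfying assignments = 1+1+2+2+2+2+4+2+1+1+2+2+2+2+4+2 = 32

32


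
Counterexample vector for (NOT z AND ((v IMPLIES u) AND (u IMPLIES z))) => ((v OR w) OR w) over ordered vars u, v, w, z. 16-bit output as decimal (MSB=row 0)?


F1 = (NOT z AND ((v IMPLIES u) AND (u IMPLIES z)))
F2 = ((v OR w) OR w)
Counterexample to F1=>F2 is where F1=1 and F2=0.
Evaluate each row (bits = u,v,w,z, MSB first):
  row 0 [0000]: F1=1 F2=0 -> F1&~F2 -> 1
  row 1 [0001]: F1=0 F2=0 -> F1&~F2 -> 0
  row 2 [0010]: F1=1 F2=1 -> F1&~F2 -> 0
  row 3 [0011]: F1=0 F2=1 -> F1&~F2 -> 0
  row 4 [0100]: F1=0 F2=1 -> F1&~F2 -> 0
  row 5 [0101]: F1=0 F2=1 -> F1&~F2 -> 0
  row 6 [0110]: F1=0 F2=1 -> F1&~F2 -> 0
  row 7 [0111]: F1=0 F2=1 -> F1&~F2 -> 0
  row 8 [1000]: F1=0 F2=0 -> F1&~F2 -> 0
  row 9 [1001]: F1=0 F2=0 -> F1&~F2 -> 0
  row 10 [1010]: F1=0 F2=1 -> F1&~F2 -> 0
  row 11 [1011]: F1=0 F2=1 -> F1&~F2 -> 0
  row 12 [1100]: F1=0 F2=1 -> F1&~F2 -> 0
  row 13 [1101]: F1=0 F2=1 -> F1&~F2 -> 0
  row 14 [1110]: F1=0 F2=1 -> F1&~F2 -> 0
  row 15 [1111]: F1=0 F2=1 -> F1&~F2 -> 0
Full result column, 4 rows per line (u,v fixed per line; w,z runs 00..11 left to right):
  rows 0-3 [u,v=00]: 1000  = hex 8
  rows 4-7 [u,v=01]: 0000  = hex 0
  rows 8-11 [u,v=10]: 0000  = hex 0
  rows 12-15 [u,v=11]: 0000  = hex 0
Counterexample vector (row 0 .. row 15) = 1000000000000000
Output column grouped in 4s = 1000 0000 0000 0000 = 0x8000
Convert to decimal digit by digit (value = value*16 + digit):
  8 -> 8
  8*16 + 0 = 128
  128*16 + 0 = 2048
  2048*16 + 0 = 32768
Decimal = 32768

32768


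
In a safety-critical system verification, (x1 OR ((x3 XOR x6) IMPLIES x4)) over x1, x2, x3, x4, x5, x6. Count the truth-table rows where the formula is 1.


Formula: (x1 OR ((x3 XOR x6) IMPLIES x4)) over 6 vars (64 rows)
Evaluate each row (x1, x2, x3, x4, x5, x6 as bits, MSB first):
  row 0 [000000]: (0 OR ((0 XOR 0) IMPLIES 0)) -> 1
  row 1 [000001]: (0 OR ((0 XOR 1) IMPLIES 0)) -> 0
  row 2 [000010]: (0 OR ((0 XOR 0) IMPLIES 0)) -> 1
  row 3 [000011]: (0 OR ((0 XOR 1) IMPLIES 0)) -> 0
  row 4 [000100]: (0 OR ((0 XOR 0) IMPLIES 1)) -> 1
  (every remaining row is evaluated the same way; all 64 results are listed next)
Full result column, 8 rows per line (x1,x2,x3 fixed per line; x4,x5,x6 runs 000..111 left to right):
  rows 0-7 [x1,x2,x3=000]: 10101111  (ones: 6)
  rows 8-15 [x1,x2,x3=001]: 01011111  (ones: 6)
  rows 16-23 [x1,x2,x3=010]: 10101111  (ones: 6)
  rows 24-31 [x1,x2,x3=011]: 01011111  (ones: 6)
  rows 32-39 [x1,x2,x3=100]: 11111111  (ones: 8)
  rows 40-47 [x1,x2,x3=101]: 11111111  (ones: 8)
  rows 48-55 [x1,x2,x3=110]: 11111111  (ones: 8)
  rows 56-63 [x1,x2,x3=111]: 11111111  (ones: 8)
Count of 1-rows = 6+6+6+6+8+8+8+8 = 56

56


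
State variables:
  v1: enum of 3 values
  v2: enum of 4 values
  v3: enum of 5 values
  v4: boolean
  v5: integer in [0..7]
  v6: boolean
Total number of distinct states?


State space = product of domain sizes of all variables.
Domain sizes:
  v1 (enum of 3 values): 3
  v2 (enum of 4 values): 4
  v3 (enum of 5 values): 5
  v4 (boolean): 2
  v5 (integer in [0..7]): 8
  v6 (boolean): 2
Product = 3 * 4 * 5 * 2 * 8 * 2 = 1920

1920


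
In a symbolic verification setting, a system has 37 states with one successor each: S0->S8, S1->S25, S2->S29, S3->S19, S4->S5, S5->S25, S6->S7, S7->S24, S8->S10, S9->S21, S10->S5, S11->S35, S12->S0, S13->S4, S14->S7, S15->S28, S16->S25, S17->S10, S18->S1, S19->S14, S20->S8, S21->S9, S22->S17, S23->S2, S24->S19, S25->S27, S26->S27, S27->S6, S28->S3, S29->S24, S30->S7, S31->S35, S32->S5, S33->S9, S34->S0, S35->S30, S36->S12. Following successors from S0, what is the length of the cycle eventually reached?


Trace from S0 until a state repeats:
  S0 -> S8 -> S10 -> S5 -> S25 -> S27 -> S6 -> S7 -> S24 -> S19 -> S14 -> S7
S7 first seen at step 7, revisited at step 11.
Cycle length = 11 - 7 = 4

4


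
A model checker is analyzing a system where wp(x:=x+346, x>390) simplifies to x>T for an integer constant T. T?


Formula: wp(x:=E, P) = P[E/x] (substitute E for x in postcondition)
Step 1: Postcondition: x>390
Step 2: Substitute x+346 for x: x+346>390
Step 3: Solve for x: x > 390-346 = 44

44


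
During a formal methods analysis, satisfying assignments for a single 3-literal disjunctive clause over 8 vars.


Step 1: Total=2^8=256
Step 2: Unsat when all 3 false: 2^5=32
Step 3: Sat=256-32=224

224


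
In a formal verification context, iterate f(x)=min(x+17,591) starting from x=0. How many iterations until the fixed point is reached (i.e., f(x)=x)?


Step 1: x=0, cap=591, increment=17
Step 2: x grows by 17 each step until capped at 591; fixed point is x=591
Step 3: iterations = ceil(591/17) = 35

35


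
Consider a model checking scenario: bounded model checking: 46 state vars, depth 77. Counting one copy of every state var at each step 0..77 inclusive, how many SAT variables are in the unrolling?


BMC unrolls to depth k, creating one copy of each state var for steps 0..k.
Step count = 77 + 1 = 78 (steps 0 through 77)
Vars per step = 46
Total = 46 * 78 = 3588

3588


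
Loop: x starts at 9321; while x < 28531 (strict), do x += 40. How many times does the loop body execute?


Step 1: x goes from 9321 toward 28531 by 40; the body runs while x<28531, so iterations = ceil((bound-start)/step)
Step 2: Distance=19210
Step 3: ceil(19210/40)=481

481


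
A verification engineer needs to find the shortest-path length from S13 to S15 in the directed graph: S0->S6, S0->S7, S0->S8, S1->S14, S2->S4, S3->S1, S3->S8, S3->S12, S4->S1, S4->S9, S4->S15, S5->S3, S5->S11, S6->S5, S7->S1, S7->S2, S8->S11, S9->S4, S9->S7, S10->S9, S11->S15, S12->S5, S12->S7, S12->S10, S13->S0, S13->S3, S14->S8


BFS layer-by-layer from S13:
  dist 0: {S13}
  dist 1: {S0, S3}
  dist 2: {S1, S6, S7, S8, S12}
  dist 3: {S2, S5, S10, S11, S14}
  dist 4: {S4, S9, S15}
  -> S15 reached at distance 4
Shortest path length = 4

4


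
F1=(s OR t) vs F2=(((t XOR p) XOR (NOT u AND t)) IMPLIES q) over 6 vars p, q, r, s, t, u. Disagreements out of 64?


F1 = (s OR t)
F2 = (((t XOR p) XOR (NOT u AND t)) IMPLIES q)
Evaluate both on each of 64 rows (bits = p,q,r,s,t,u):
  row 0 [000000]: F1=0 F2=1 (differ) -> 1
  row 1 [000001]: F1=0 F2=1 (differ) -> 1
  row 2 [000010]: F1=1 F2=1 -> 0
  row 3 [000011]: F1=1 F2=0 (differ) -> 1
  row 4 [000100]: F1=1 F2=1 -> 0
  (every remaining row is evaluated the same way; all 64 results are listed next)
Full result column, 8 rows per line (p,q,r fixed per line; s,t,u runs 000..111 left to right):
  rows 0-7 [p,q,r=000]: 11010001  (ones: 4)
  rows 8-15 [p,q,r=001]: 11010001  (ones: 4)
  rows 16-23 [p,q,r=010]: 11000000  (ones: 2)
  rows 24-31 [p,q,r=011]: 11000000  (ones: 2)
  rows 32-39 [p,q,r=100]: 00101110  (ones: 4)
  rows 40-47 [p,q,r=101]: 00101110  (ones: 4)
  rows 48-55 [p,q,r=110]: 11000000  (ones: 2)
  rows 56-63 [p,q,r=111]: 11000000  (ones: 2)
Disagreements = 4+4+2+2+4+4+2+2 = 24

24


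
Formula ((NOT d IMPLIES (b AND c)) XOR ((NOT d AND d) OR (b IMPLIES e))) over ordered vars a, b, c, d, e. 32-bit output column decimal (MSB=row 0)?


Formula: ((NOT d IMPLIES (b AND c)) XOR ((NOT d AND d) OR (b IMPLIES e))) over a, b, c, d, e (32 rows)
Evaluate each row (bits = a,b,c,d,e, MSB first):
  row 0 [00000]: ((NOT 0 IMPLIES (0 AND 0)) XOR ((NOT 0 AND 0) OR (0 IMPLIES 0))) -> 1
  row 1 [00001]: ((NOT 0 IMPLIES (0 AND 0)) XOR ((NOT 0 AND 0) OR (0 IMPLIES 1))) -> 1
  row 2 [00010]: ((NOT 1 IMPLIES (0 AND 0)) XOR ((NOT 1 AND 1) OR (0 IMPLIES 0))) -> 0
  row 3 [00011]: ((NOT 1 IMPLIES (0 AND 0)) XOR ((NOT 1 AND 1) OR (0 IMPLIES 1))) -> 0
  row 4 [00100]: ((NOT 0 IMPLIES (0 AND 1)) XOR ((NOT 0 AND 0) OR (0 IMPLIES 0))) -> 1
  row 5 [00101]: ((NOT 0 IMPLIES (0 AND 1)) XOR ((NOT 0 AND 0) OR (0 IMPLIES 1))) -> 1
  row 6 [00110]: ((NOT 1 IMPLIES (0 AND 1)) XOR ((NOT 1 AND 1) OR (0 IMPLIES 0))) -> 0
  row 7 [00111]: ((NOT 1 IMPLIES (0 AND 1)) XOR ((NOT 1 AND 1) OR (0 IMPLIES 1))) -> 0
  row 8 [01000]: ((NOT 0 IMPLIES (1 AND 0)) XOR ((NOT 0 AND 0) OR (1 IMPLIES 0))) -> 0
  row 9 [01001]: ((NOT 0 IMPLIES (1 AND 0)) XOR ((NOT 0 AND 0) OR (1 IMPLIES 1))) -> 1
  row 10 [01010]: ((NOT 1 IMPLIES (1 AND 0)) XOR ((NOT 1 AND 1) OR (1 IMPLIES 0))) -> 1
  row 11 [01011]: ((NOT 1 IMPLIES (1 AND 0)) XOR ((NOT 1 AND 1) OR (1 IMPLIES 1))) -> 0
  row 12 [01100]: ((NOT 0 IMPLIES (1 AND 1)) XOR ((NOT 0 AND 0) OR (1 IMPLIES 0))) -> 1
  row 13 [01101]: ((NOT 0 IMPLIES (1 AND 1)) XOR ((NOT 0 AND 0) OR (1 IMPLIES 1))) -> 0
  row 14 [01110]: ((NOT 1 IMPLIES (1 AND 1)) XOR ((NOT 1 AND 1) OR (1 IMPLIES 0))) -> 1
  row 15 [01111]: ((NOT 1 IMPLIES (1 AND 1)) XOR ((NOT 1 AND 1) OR (1 IMPLIES 1))) -> 0
  row 16 [10000]: ((NOT 0 IMPLIES (0 AND 0)) XOR ((NOT 0 AND 0) OR (0 IMPLIES 0))) -> 1
  row 17 [10001]: ((NOT 0 IMPLIES (0 AND 0)) XOR ((NOT 0 AND 0) OR (0 IMPLIES 1))) -> 1
  row 18 [10010]: ((NOT 1 IMPLIES (0 AND 0)) XOR ((NOT 1 AND 1) OR (0 IMPLIES 0))) -> 0
  row 19 [10011]: ((NOT 1 IMPLIES (0 AND 0)) XOR ((NOT 1 AND 1) OR (0 IMPLIES 1))) -> 0
  row 20 [10100]: ((NOT 0 IMPLIES (0 AND 1)) XOR ((NOT 0 AND 0) OR (0 IMPLIES 0))) -> 1
  row 21 [10101]: ((NOT 0 IMPLIES (0 AND 1)) XOR ((NOT 0 AND 0) OR (0 IMPLIES 1))) -> 1
  row 22 [10110]: ((NOT 1 IMPLIES (0 AND 1)) XOR ((NOT 1 AND 1) OR (0 IMPLIES 0))) -> 0
  row 23 [10111]: ((NOT 1 IMPLIES (0 AND 1)) XOR ((NOT 1 AND 1) OR (0 IMPLIES 1))) -> 0
  row 24 [11000]: ((NOT 0 IMPLIES (1 AND 0)) XOR ((NOT 0 AND 0) OR (1 IMPLIES 0))) -> 0
  row 25 [11001]: ((NOT 0 IMPLIES (1 AND 0)) XOR ((NOT 0 AND 0) OR (1 IMPLIES 1))) -> 1
  row 26 [11010]: ((NOT 1 IMPLIES (1 AND 0)) XOR ((NOT 1 AND 1) OR (1 IMPLIES 0))) -> 1
  row 27 [11011]: ((NOT 1 IMPLIES (1 AND 0)) XOR ((NOT 1 AND 1) OR (1 IMPLIES 1))) -> 0
  row 28 [11100]: ((NOT 0 IMPLIES (1 AND 1)) XOR ((NOT 0 AND 0) OR (1 IMPLIES 0))) -> 1
  row 29 [11101]: ((NOT 0 IMPLIES (1 AND 1)) XOR ((NOT 0 AND 0) OR (1 IMPLIES 1))) -> 0
  row 30 [11110]: ((NOT 1 IMPLIES (1 AND 1)) XOR ((NOT 1 AND 1) OR (1 IMPLIES 0))) -> 1
  row 31 [11111]: ((NOT 1 IMPLIES (1 AND 1)) XOR ((NOT 1 AND 1) OR (1 IMPLIES 1))) -> 0
Full result column, 4 rows per line (a,b,c fixed per line; d,e runs 00..11 left to right):
  rows 0-3 [a,b,c=000]: 1100  = hex C
  rows 4-7 [a,b,c=001]: 1100  = hex C
  rows 8-11 [a,b,c=010]: 0110  = hex 6
  rows 12-15 [a,b,c=011]: 1010  = hex A
  rows 16-19 [a,b,c=100]: 1100  = hex C
  rows 20-23 [a,b,c=101]: 1100  = hex C
  rows 24-27 [a,b,c=110]: 0110  = hex 6
  rows 28-31 [a,b,c=111]: 1010  = hex A
Output column (row 0 .. row 31) = 11001100011010101100110001101010
Output column grouped in 4s = 1100 1100 0110 1010 1100 1100 0110 1010 = 0xCC6ACC6A
Convert to decimal digit by digit (value = value*16 + digit):
  C -> 12
  12*16 + 12 (C) = 204
  204*16 + 6 = 3270
  3270*16 + 10 (A) = 52330
  52330*16 + 12 (C) = 837292
  837292*16 + 12 (C) = 13396684
  13396684*16 + 6 = 214346950
  214346950*16 + 10 (A) = 3429551210
Decimal = 3429551210

3429551210
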